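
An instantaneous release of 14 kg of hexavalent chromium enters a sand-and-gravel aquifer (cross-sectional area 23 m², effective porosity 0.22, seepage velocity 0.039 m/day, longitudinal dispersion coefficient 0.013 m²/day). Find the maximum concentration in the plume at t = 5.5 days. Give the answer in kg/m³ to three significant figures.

2.92 kg/m³

The peak of an instantaneous 1D plume sits at x = vt; there the Gaussian factor is 1 and C_max = M/(n_e·A·√(4πDt)), where n_e·A is the pore area the mass is dissolved in.
√(4πDt) = √(4π × 0.013 × 5.5) = 0.9479 m, so C_max = 14/(0.22 × 23 × 0.9479) = 2.92 kg/m³.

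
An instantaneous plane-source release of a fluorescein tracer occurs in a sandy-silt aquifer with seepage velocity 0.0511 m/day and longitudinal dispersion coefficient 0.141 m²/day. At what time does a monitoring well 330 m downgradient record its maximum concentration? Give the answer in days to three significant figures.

For the 1D instantaneous-source solution, setting ∂C/∂t = 0 at fixed x gives v²t² + 2Dt − x² = 0, so t = (√(D² + v²x²) − D)/v².
√(D² + v²x²) = √(0.141² + 0.0511² × 330²) = 16.86; v² = 0.00261121.
t = (16.86 − 0.141)/0.00261121 = 6400 days (vs. the pure-advection estimate x/v = 6460 d).

6400 days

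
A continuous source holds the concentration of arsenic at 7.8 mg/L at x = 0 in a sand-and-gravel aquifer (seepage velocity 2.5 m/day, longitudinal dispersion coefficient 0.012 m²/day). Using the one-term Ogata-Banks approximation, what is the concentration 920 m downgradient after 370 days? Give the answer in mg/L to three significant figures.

7.44 mg/L

For a continuous step input, C/C₀ ≈ ½·erfc((x−vt)/(2√(Dt))).
vt = 2.5 × 370 = 925 m and 2√(Dt) = 2√(0.012 × 370) = 4.214 m.
Argument (x−vt)/(2√(Dt)) = (920 − 925)/4.214 = -1.187; ½·erfc(-1.187) = 0.9534.
C = 7.8 × 0.9534 = 7.44 mg/L.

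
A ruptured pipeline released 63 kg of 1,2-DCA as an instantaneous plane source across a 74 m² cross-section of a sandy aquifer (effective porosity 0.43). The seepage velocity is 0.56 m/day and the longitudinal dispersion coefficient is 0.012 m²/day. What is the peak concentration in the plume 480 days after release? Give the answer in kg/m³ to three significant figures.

The peak of an instantaneous 1D plume sits at x = vt; there the Gaussian factor is 1 and C_max = M/(n_e·A·√(4πDt)), where n_e·A is the pore area the mass is dissolved in.
√(4πDt) = √(4π × 0.012 × 480) = 8.508 m, so C_max = 63/(0.43 × 74 × 8.508) = 0.233 kg/m³.

0.233 kg/m³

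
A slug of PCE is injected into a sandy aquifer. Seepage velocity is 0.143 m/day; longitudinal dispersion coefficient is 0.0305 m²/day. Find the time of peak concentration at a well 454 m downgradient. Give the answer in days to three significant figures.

3170 days

For the 1D instantaneous-source solution, setting ∂C/∂t = 0 at fixed x gives v²t² + 2Dt − x² = 0, so t = (√(D² + v²x²) − D)/v².
√(D² + v²x²) = √(0.0305² + 0.143² × 454²) = 64.92; v² = 0.020449.
t = (64.92 − 0.0305)/0.020449 = 3170 days (vs. the pure-advection estimate x/v = 3170 d).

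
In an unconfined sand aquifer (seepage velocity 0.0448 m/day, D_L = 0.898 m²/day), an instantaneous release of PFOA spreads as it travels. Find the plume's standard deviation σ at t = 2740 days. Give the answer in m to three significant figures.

70.2 m

Dispersive spreading gives a Gaussian with σ² = 2Dt; advection only shifts the center.
σ = √(2 × 0.898 × 2740) = 70.2 m.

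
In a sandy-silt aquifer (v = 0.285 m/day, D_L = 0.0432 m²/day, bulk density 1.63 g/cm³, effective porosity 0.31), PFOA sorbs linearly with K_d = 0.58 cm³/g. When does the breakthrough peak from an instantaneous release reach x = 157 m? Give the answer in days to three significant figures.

Retardation factor R = 1 + ρ_b·K_d/n = 1 + 1.63 × 0.58/0.31 = 4.050.
Sorption retards both mechanisms: v_R = v/R = 0.07037 m/day, D_R = D/R = 0.01067 m²/day.
Peak time from v_R²t² + 2D_R t − x² = 0: t = (√(D_R² + v_R²x²) − D_R)/v_R².
√(D_R² + v_R²x²) = √(0.01067² + 0.07037² × 157²) = 11.05; v_R² = 0.004952.
t = (11.05 − 0.01067)/0.004952 = 2230 days.

2230 days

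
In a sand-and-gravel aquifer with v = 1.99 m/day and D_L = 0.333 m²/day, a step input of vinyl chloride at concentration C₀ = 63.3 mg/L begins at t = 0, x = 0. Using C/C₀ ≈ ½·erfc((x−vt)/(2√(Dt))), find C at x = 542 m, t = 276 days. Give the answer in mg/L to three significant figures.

For a continuous step input, C/C₀ ≈ ½·erfc((x−vt)/(2√(Dt))).
vt = 1.99 × 276 = 549.24 m and 2√(Dt) = 2√(0.333 × 276) = 19.17 m.
Argument (x−vt)/(2√(Dt)) = (542 − 549.24)/19.17 = -0.3777; ½·erfc(-0.3777) = 0.7034.
C = 63.3 × 0.7034 = 44.5 mg/L.

44.5 mg/L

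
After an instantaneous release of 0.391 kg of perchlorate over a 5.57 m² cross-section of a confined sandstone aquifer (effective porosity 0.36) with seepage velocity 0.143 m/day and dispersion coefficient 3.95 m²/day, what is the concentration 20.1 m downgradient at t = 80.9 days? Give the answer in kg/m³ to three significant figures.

0.00291 kg/m³

For an instantaneous plane source, C(x,t) = M/(n_e·A·√(4πDt)) · exp(−(x−vt)²/(4Dt)), with n_e·A the pore (flow) area.
Plume center vt = 0.143 × 80.9 = 11.5687 m, so the well at 20.1 m is 8.5313 m downgradient of the peak.
√(4πDt) = 63.37 m, giving peak height M/(n_e·A·√(4πDt)) = 0.391/(0.36 × 5.57 × 63.37) = 0.003077 kg/m³.
(x−vt)²/(4Dt) = (8.5313)²/(4 × 3.95 × 80.9) = 0.05694; exp(−0.05694) = 0.9447.
C = 0.003077 × 0.9447 = 0.00291 kg/m³.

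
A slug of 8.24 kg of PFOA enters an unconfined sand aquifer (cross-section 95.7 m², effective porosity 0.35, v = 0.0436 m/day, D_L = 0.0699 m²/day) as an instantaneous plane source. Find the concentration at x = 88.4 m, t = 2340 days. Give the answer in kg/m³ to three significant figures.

For an instantaneous plane source, C(x,t) = M/(n_e·A·√(4πDt)) · exp(−(x−vt)²/(4Dt)), with n_e·A the pore (flow) area.
Plume center vt = 0.0436 × 2340 = 102.024 m, so the well at 88.4 m is 13.624 m upgradient of the peak.
√(4πDt) = 45.34 m, giving peak height M/(n_e·A·√(4πDt)) = 8.24/(0.35 × 95.7 × 45.34) = 0.005426 kg/m³.
(x−vt)²/(4Dt) = (-13.624)²/(4 × 0.0699 × 2340) = 0.2837; exp(−0.2837) = 0.7530.
C = 0.005426 × 0.7530 = 0.00409 kg/m³.

0.00409 kg/m³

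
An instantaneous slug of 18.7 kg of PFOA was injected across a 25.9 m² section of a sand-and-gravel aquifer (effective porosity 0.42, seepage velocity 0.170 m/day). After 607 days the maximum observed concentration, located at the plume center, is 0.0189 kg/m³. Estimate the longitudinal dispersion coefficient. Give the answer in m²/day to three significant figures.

At the plume center C_max = M/(n_e·A·√(4πDt)), so D = M²/(4πt·(n_e·A·C_max)²).
n_e·A·C_max = 0.42 × 25.9 × 0.0189 = 0.2056 kg/m.
D = 18.7²/(4π × 607 × 0.2056²) = 1.08 m²/day.

1.08 m²/day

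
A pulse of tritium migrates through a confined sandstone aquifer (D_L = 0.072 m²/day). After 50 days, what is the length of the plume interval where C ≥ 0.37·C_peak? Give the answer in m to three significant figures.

7.57 m

The plume is Gaussian with σ = √(2Dt) = √(2 × 0.072 × 50) = 2.683 m.
C/C_peak = exp(−Δx²/(2σ²)) = 0.37 ⇒ Δx = σ·√(−2 ln 0.37) = 2.683 × 1.410 = 3.783 m.
Width = 2Δx = 7.57 m.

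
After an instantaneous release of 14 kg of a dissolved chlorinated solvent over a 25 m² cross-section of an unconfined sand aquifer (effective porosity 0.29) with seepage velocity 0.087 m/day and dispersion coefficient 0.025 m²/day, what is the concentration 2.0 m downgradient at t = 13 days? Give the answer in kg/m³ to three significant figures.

For an instantaneous plane source, C(x,t) = M/(n_e·A·√(4πDt)) · exp(−(x−vt)²/(4Dt)), with n_e·A the pore (flow) area.
Plume center vt = 0.087 × 13 = 1.131 m, so the well at 2.0 m is 0.869 m downgradient of the peak.
√(4πDt) = 2.021 m, giving peak height M/(n_e·A·√(4πDt)) = 14/(0.29 × 25 × 2.021) = 0.9555 kg/m³.
(x−vt)²/(4Dt) = (0.869)²/(4 × 0.025 × 13) = 0.5809; exp(−0.5809) = 0.5594.
C = 0.9555 × 0.5594 = 0.535 kg/m³.

0.535 kg/m³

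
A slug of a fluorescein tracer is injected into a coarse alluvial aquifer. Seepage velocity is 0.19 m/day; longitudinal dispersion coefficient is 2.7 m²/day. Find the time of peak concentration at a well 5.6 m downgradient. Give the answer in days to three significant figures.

5.60 days

For the 1D instantaneous-source solution, setting ∂C/∂t = 0 at fixed x gives v²t² + 2Dt − x² = 0, so t = (√(D² + v²x²) − D)/v².
√(D² + v²x²) = √(2.7² + 0.19² × 5.6²) = 2.902; v² = 0.0361.
t = (2.902 − 2.7)/0.0361 = 5.60 days (vs. the pure-advection estimate x/v = 29.5 d).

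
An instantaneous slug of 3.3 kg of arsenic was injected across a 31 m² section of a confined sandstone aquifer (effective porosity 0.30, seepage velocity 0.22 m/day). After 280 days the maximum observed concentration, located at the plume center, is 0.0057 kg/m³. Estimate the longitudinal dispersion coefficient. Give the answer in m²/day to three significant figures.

At the plume center C_max = M/(n_e·A·√(4πDt)), so D = M²/(4πt·(n_e·A·C_max)²).
n_e·A·C_max = 0.30 × 31 × 0.0057 = 0.05301 kg/m.
D = 3.3²/(4π × 280 × 0.05301²) = 1.10 m²/day.

1.10 m²/day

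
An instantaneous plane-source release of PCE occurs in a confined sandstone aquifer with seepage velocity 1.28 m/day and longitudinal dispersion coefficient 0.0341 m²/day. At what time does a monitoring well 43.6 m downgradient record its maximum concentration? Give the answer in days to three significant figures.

For the 1D instantaneous-source solution, setting ∂C/∂t = 0 at fixed x gives v²t² + 2Dt − x² = 0, so t = (√(D² + v²x²) − D)/v².
√(D² + v²x²) = √(0.0341² + 1.28² × 43.6²) = 55.81; v² = 1.6384.
t = (55.81 − 0.0341)/1.6384 = 34.0 days (vs. the pure-advection estimate x/v = 34.1 d).

34.0 days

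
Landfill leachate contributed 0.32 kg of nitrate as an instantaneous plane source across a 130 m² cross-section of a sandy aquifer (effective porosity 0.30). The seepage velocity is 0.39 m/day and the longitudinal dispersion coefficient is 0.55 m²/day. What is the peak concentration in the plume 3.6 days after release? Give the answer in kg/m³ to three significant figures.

The peak of an instantaneous 1D plume sits at x = vt; there the Gaussian factor is 1 and C_max = M/(n_e·A·√(4πDt)), where n_e·A is the pore area the mass is dissolved in.
√(4πDt) = √(4π × 0.55 × 3.6) = 4.988 m, so C_max = 0.32/(0.30 × 130 × 4.988) = 0.00164 kg/m³.

0.00164 kg/m³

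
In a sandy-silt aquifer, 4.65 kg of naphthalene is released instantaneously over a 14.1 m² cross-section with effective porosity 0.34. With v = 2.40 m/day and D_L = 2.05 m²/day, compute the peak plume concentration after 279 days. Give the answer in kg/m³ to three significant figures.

0.0114 kg/m³

The peak of an instantaneous 1D plume sits at x = vt; there the Gaussian factor is 1 and C_max = M/(n_e·A·√(4πDt)), where n_e·A is the pore area the mass is dissolved in.
√(4πDt) = √(4π × 2.05 × 279) = 84.78 m, so C_max = 4.65/(0.34 × 14.1 × 84.78) = 0.0114 kg/m³.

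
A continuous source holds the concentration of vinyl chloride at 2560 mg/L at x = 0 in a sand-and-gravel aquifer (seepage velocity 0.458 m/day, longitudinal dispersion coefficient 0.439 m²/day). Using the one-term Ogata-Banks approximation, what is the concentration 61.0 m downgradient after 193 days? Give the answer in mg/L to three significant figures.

2510 mg/L

For a continuous step input, C/C₀ ≈ ½·erfc((x−vt)/(2√(Dt))).
vt = 0.458 × 193 = 88.394 m and 2√(Dt) = 2√(0.439 × 193) = 18.41 m.
Argument (x−vt)/(2√(Dt)) = (61.0 − 88.394)/18.41 = -1.488; ½·erfc(-1.488) = 0.9823.
C = 2560 × 0.9823 = 2510 mg/L.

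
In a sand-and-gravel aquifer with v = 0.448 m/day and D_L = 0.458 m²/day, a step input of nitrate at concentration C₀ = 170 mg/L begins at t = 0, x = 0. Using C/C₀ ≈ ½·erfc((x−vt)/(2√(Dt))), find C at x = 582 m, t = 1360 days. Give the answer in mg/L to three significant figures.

For a continuous step input, C/C₀ ≈ ½·erfc((x−vt)/(2√(Dt))).
vt = 0.448 × 1360 = 609.28 m and 2√(Dt) = 2√(0.458 × 1360) = 49.92 m.
Argument (x−vt)/(2√(Dt)) = (582 − 609.28)/49.92 = -0.5465; ½·erfc(-0.5465) = 0.7802.
C = 170 × 0.7802 = 133 mg/L.

133 mg/L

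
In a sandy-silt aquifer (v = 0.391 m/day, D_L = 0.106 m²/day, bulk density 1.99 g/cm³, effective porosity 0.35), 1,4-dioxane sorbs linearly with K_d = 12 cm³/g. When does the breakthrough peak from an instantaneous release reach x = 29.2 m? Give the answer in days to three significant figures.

5120 days

Retardation factor R = 1 + ρ_b·K_d/n = 1 + 1.99 × 12/0.35 = 69.23.
Sorption retards both mechanisms: v_R = v/R = 0.005648 m/day, D_R = D/R = 0.001531 m²/day.
Peak time from v_R²t² + 2D_R t − x² = 0: t = (√(D_R² + v_R²x²) − D_R)/v_R².
√(D_R² + v_R²x²) = √(0.001531² + 0.005648² × 29.2²) = 0.1649; v_R² = 3.190e-05.
t = (0.1649 − 0.001531)/3.190e-05 = 5120 days.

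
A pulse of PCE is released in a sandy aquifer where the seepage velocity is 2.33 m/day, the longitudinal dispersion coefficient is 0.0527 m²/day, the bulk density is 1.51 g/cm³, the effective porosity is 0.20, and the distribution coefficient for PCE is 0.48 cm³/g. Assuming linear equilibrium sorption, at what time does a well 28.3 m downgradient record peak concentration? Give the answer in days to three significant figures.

Retardation factor R = 1 + ρ_b·K_d/n = 1 + 1.51 × 0.48/0.20 = 4.624.
Sorption retards both mechanisms: v_R = v/R = 0.5039 m/day, D_R = D/R = 0.01140 m²/day.
Peak time from v_R²t² + 2D_R t − x² = 0: t = (√(D_R² + v_R²x²) − D_R)/v_R².
√(D_R² + v_R²x²) = √(0.01140² + 0.5039² × 28.3²) = 14.26; v_R² = 0.2539.
t = (14.26 − 0.01140)/0.2539 = 56.1 days.

56.1 days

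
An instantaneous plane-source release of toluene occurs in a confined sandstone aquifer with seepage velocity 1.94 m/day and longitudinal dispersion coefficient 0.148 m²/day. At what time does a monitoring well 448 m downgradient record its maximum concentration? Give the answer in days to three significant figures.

231 days

For the 1D instantaneous-source solution, setting ∂C/∂t = 0 at fixed x gives v²t² + 2Dt − x² = 0, so t = (√(D² + v²x²) − D)/v².
√(D² + v²x²) = √(0.148² + 1.94² × 448²) = 869.1; v² = 3.7636.
t = (869.1 − 0.148)/3.7636 = 231 days (vs. the pure-advection estimate x/v = 231 d).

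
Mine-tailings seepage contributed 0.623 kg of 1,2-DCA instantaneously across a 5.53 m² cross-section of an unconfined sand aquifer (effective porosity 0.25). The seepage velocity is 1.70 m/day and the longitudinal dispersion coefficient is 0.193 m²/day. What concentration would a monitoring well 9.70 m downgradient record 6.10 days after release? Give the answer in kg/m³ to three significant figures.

For an instantaneous plane source, C(x,t) = M/(n_e·A·√(4πDt)) · exp(−(x−vt)²/(4Dt)), with n_e·A the pore (flow) area.
Plume center vt = 1.70 × 6.10 = 10.37 m, so the well at 9.70 m is 0.67 m upgradient of the peak.
√(4πDt) = 3.846 m, giving peak height M/(n_e·A·√(4πDt)) = 0.623/(0.25 × 5.53 × 3.846) = 0.1172 kg/m³.
(x−vt)²/(4Dt) = (-0.67)²/(4 × 0.193 × 6.10) = 0.09532; exp(−0.09532) = 0.9091.
C = 0.1172 × 0.9091 = 0.107 kg/m³.

0.107 kg/m³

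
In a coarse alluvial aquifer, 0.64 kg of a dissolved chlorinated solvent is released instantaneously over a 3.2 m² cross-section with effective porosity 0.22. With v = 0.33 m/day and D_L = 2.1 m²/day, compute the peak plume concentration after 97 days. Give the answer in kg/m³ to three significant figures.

The peak of an instantaneous 1D plume sits at x = vt; there the Gaussian factor is 1 and C_max = M/(n_e·A·√(4πDt)), where n_e·A is the pore area the mass is dissolved in.
√(4πDt) = √(4π × 2.1 × 97) = 50.59 m, so C_max = 0.64/(0.22 × 3.2 × 50.59) = 0.0180 kg/m³.

0.0180 kg/m³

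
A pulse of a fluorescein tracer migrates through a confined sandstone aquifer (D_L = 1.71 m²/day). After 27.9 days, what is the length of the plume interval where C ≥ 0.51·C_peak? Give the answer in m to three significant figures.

The plume is Gaussian with σ = √(2Dt) = √(2 × 1.71 × 27.9) = 9.768 m.
C/C_peak = exp(−Δx²/(2σ²)) = 0.51 ⇒ Δx = σ·√(−2 ln 0.51) = 9.768 × 1.160 = 11.33 m.
Width = 2Δx = 22.7 m.

22.7 m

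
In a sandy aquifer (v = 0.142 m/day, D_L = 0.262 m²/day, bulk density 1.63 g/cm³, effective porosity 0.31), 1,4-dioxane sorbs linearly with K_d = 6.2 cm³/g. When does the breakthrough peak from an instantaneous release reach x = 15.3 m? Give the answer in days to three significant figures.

Retardation factor R = 1 + ρ_b·K_d/n = 1 + 1.63 × 6.2/0.31 = 33.60.
Sorption retards both mechanisms: v_R = v/R = 0.004226 m/day, D_R = D/R = 0.007798 m²/day.
Peak time from v_R²t² + 2D_R t − x² = 0: t = (√(D_R² + v_R²x²) − D_R)/v_R².
√(D_R² + v_R²x²) = √(0.007798² + 0.004226² × 15.3²) = 0.06513; v_R² = 1.786e-05.
t = (0.06513 − 0.007798)/1.786e-05 = 3210 days.

3210 days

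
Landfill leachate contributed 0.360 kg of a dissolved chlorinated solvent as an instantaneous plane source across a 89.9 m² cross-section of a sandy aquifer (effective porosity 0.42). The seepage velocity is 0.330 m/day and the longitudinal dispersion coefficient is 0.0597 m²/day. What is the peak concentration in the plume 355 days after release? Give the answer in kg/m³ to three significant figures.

0.000584 kg/m³

The peak of an instantaneous 1D plume sits at x = vt; there the Gaussian factor is 1 and C_max = M/(n_e·A·√(4πDt)), where n_e·A is the pore area the mass is dissolved in.
√(4πDt) = √(4π × 0.0597 × 355) = 16.32 m, so C_max = 0.360/(0.42 × 89.9 × 16.32) = 0.000584 kg/m³.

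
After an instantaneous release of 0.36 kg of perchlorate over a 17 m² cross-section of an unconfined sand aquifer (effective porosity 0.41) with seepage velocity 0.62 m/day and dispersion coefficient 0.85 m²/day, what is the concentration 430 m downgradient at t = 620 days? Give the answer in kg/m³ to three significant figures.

For an instantaneous plane source, C(x,t) = M/(n_e·A·√(4πDt)) · exp(−(x−vt)²/(4Dt)), with n_e·A the pore (flow) area.
Plume center vt = 0.62 × 620 = 384.4 m, so the well at 430 m is 45.6 m downgradient of the peak.
√(4πDt) = 81.38 m, giving peak height M/(n_e·A·√(4πDt)) = 0.36/(0.41 × 17 × 81.38) = 0.0006347 kg/m³.
(x−vt)²/(4Dt) = (45.6)²/(4 × 0.85 × 620) = 0.9864; exp(−0.9864) = 0.3729.
C = 0.0006347 × 0.3729 = 0.000237 kg/m³.

0.000237 kg/m³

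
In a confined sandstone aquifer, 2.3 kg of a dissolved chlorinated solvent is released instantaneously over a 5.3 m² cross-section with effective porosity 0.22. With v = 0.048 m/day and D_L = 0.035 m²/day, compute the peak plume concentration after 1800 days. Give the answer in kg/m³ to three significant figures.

The peak of an instantaneous 1D plume sits at x = vt; there the Gaussian factor is 1 and C_max = M/(n_e·A·√(4πDt)), where n_e·A is the pore area the mass is dissolved in.
√(4πDt) = √(4π × 0.035 × 1800) = 28.14 m, so C_max = 2.3/(0.22 × 5.3 × 28.14) = 0.0701 kg/m³.

0.0701 kg/m³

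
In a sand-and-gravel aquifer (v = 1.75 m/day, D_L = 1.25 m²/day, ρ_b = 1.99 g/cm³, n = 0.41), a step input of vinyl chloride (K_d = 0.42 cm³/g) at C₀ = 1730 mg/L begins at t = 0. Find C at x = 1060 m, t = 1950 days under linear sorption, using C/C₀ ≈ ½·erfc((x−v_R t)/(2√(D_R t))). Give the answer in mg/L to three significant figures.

1630 mg/L

Retardation factor R = 1 + ρ_b·K_d/n = 1 + 1.99 × 0.42/0.41 = 3.039.
Sorption retards both mechanisms: v_R = v/R = 0.5758 m/day, D_R = D/R = 0.4113 m²/day.
v_R·t = 0.5758 × 1950 = 1122.81 m; 2√(D_R t) = 56.64 m; argument = (1060 − 1122.81)/56.64 = -1.109.
C = C₀ × ½·erfc(-1.109) = 1730 × 0.9416 = 1630 mg/L.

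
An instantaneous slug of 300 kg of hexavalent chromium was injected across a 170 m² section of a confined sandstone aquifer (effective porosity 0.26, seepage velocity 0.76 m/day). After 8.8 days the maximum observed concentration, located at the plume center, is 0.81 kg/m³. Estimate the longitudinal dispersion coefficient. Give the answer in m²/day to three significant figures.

At the plume center C_max = M/(n_e·A·√(4πDt)), so D = M²/(4πt·(n_e·A·C_max)²).
n_e·A·C_max = 0.26 × 170 × 0.81 = 35.80 kg/m.
D = 300²/(4π × 8.8 × 35.80²) = 0.635 m²/day.

0.635 m²/day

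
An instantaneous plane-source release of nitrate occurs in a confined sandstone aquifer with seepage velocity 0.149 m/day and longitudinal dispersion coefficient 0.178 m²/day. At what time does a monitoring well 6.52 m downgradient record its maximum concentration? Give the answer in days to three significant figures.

36.5 days

For the 1D instantaneous-source solution, setting ∂C/∂t = 0 at fixed x gives v²t² + 2Dt − x² = 0, so t = (√(D² + v²x²) − D)/v².
√(D² + v²x²) = √(0.178² + 0.149² × 6.52²) = 0.9877; v² = 0.022201.
t = (0.9877 − 0.178)/0.022201 = 36.5 days (vs. the pure-advection estimate x/v = 43.8 d).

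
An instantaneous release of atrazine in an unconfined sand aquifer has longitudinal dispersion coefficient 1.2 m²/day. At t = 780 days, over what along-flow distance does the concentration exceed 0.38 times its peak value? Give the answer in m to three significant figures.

The plume is Gaussian with σ = √(2Dt) = √(2 × 1.2 × 780) = 43.27 m.
C/C_peak = exp(−Δx²/(2σ²)) = 0.38 ⇒ Δx = σ·√(−2 ln 0.38) = 43.27 × 1.391 = 60.19 m.
Width = 2Δx = 120 m.

120 m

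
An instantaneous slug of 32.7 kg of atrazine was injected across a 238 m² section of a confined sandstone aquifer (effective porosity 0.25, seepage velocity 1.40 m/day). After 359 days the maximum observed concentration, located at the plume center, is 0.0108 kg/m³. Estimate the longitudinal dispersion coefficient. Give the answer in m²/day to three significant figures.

At the plume center C_max = M/(n_e·A·√(4πDt)), so D = M²/(4πt·(n_e·A·C_max)²).
n_e·A·C_max = 0.25 × 238 × 0.0108 = 0.6426 kg/m.
D = 32.7²/(4π × 359 × 0.6426²) = 0.574 m²/day.

0.574 m²/day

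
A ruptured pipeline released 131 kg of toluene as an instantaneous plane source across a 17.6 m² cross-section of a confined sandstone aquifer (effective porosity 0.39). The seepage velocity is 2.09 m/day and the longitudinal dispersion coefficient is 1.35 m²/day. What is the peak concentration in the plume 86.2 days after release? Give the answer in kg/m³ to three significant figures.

0.499 kg/m³

The peak of an instantaneous 1D plume sits at x = vt; there the Gaussian factor is 1 and C_max = M/(n_e·A·√(4πDt)), where n_e·A is the pore area the mass is dissolved in.
√(4πDt) = √(4π × 1.35 × 86.2) = 38.24 m, so C_max = 131/(0.39 × 17.6 × 38.24) = 0.499 kg/m³.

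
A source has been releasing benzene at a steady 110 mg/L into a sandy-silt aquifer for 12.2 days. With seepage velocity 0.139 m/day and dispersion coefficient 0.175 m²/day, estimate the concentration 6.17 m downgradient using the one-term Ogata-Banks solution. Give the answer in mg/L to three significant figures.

1.67 mg/L

For a continuous step input, C/C₀ ≈ ½·erfc((x−vt)/(2√(Dt))).
vt = 0.139 × 12.2 = 1.6958 m and 2√(Dt) = 2√(0.175 × 12.2) = 2.922 m.
Argument (x−vt)/(2√(Dt)) = (6.17 − 1.6958)/2.922 = 1.531; ½·erfc(1.531) = 0.01519.
C = 110 × 0.01519 = 1.67 mg/L.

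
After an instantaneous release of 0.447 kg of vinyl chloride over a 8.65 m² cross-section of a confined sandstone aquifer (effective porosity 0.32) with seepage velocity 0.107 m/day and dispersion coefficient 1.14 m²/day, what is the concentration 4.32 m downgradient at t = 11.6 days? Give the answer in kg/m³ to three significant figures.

For an instantaneous plane source, C(x,t) = M/(n_e·A·√(4πDt)) · exp(−(x−vt)²/(4Dt)), with n_e·A the pore (flow) area.
Plume center vt = 0.107 × 11.6 = 1.2412 m, so the well at 4.32 m is 3.0788 m downgradient of the peak.
√(4πDt) = 12.89 m, giving peak height M/(n_e·A·√(4πDt)) = 0.447/(0.32 × 8.65 × 12.89) = 0.01253 kg/m³.
(x−vt)²/(4Dt) = (3.0788)²/(4 × 1.14 × 11.6) = 0.1792; exp(−0.1792) = 0.8359.
C = 0.01253 × 0.8359 = 0.0105 kg/m³.

0.0105 kg/m³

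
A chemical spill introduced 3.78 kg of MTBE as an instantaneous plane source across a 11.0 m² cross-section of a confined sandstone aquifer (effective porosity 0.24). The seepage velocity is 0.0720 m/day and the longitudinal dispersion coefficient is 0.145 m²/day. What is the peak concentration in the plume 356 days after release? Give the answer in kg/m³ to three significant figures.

0.0562 kg/m³

The peak of an instantaneous 1D plume sits at x = vt; there the Gaussian factor is 1 and C_max = M/(n_e·A·√(4πDt)), where n_e·A is the pore area the mass is dissolved in.
√(4πDt) = √(4π × 0.145 × 356) = 25.47 m, so C_max = 3.78/(0.24 × 11.0 × 25.47) = 0.0562 kg/m³.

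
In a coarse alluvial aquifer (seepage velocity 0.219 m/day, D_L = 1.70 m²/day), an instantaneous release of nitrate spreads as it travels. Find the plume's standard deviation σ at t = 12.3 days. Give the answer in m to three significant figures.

6.47 m

Dispersive spreading gives a Gaussian with σ² = 2Dt; advection only shifts the center.
σ = √(2 × 1.70 × 12.3) = 6.47 m.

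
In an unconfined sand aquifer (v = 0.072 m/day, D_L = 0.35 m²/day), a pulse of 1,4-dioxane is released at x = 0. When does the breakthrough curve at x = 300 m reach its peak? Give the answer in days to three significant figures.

4100 days

For the 1D instantaneous-source solution, setting ∂C/∂t = 0 at fixed x gives v²t² + 2Dt − x² = 0, so t = (√(D² + v²x²) − D)/v².
√(D² + v²x²) = √(0.35² + 0.072² × 300²) = 21.60; v² = 0.005184.
t = (21.60 − 0.35)/0.005184 = 4100 days (vs. the pure-advection estimate x/v = 4170 d).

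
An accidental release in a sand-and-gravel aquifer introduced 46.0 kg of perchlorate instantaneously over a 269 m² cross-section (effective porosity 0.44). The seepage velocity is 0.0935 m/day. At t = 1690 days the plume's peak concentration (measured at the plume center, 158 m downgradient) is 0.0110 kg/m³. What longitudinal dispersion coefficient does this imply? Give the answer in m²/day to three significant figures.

0.0588 m²/day

At the plume center C_max = M/(n_e·A·√(4πDt)), so D = M²/(4πt·(n_e·A·C_max)²).
n_e·A·C_max = 0.44 × 269 × 0.0110 = 1.302 kg/m.
D = 46.0²/(4π × 1690 × 1.302²) = 0.0588 m²/day.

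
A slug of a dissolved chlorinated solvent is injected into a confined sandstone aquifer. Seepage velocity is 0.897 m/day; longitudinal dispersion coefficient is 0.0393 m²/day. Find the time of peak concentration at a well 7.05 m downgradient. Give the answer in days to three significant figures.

For the 1D instantaneous-source solution, setting ∂C/∂t = 0 at fixed x gives v²t² + 2Dt − x² = 0, so t = (√(D² + v²x²) − D)/v².
√(D² + v²x²) = √(0.0393² + 0.897² × 7.05²) = 6.324; v² = 0.804609.
t = (6.324 − 0.0393)/0.804609 = 7.81 days (vs. the pure-advection estimate x/v = 7.86 d).

7.81 days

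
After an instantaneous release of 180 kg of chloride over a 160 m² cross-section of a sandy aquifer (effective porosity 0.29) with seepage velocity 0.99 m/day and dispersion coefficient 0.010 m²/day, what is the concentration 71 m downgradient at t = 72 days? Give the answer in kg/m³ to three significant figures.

For an instantaneous plane source, C(x,t) = M/(n_e·A·√(4πDt)) · exp(−(x−vt)²/(4Dt)), with n_e·A the pore (flow) area.
Plume center vt = 0.99 × 72 = 71.28 m, so the well at 71 m is 0.28 m upgradient of the peak.
√(4πDt) = 3.008 m, giving peak height M/(n_e·A·√(4πDt)) = 180/(0.29 × 160 × 3.008) = 1.290 kg/m³.
(x−vt)²/(4Dt) = (-0.28)²/(4 × 0.010 × 72) = 0.02722; exp(−0.02722) = 0.9731.
C = 1.290 × 0.9731 = 1.26 kg/m³.

1.26 kg/m³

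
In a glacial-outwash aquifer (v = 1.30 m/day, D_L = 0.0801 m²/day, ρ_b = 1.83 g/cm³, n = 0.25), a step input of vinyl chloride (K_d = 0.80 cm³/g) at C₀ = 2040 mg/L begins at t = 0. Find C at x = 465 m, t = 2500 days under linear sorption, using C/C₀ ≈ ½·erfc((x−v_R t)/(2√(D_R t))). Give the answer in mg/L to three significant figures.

1800 mg/L

Retardation factor R = 1 + ρ_b·K_d/n = 1 + 1.83 × 0.80/0.25 = 6.856.
Sorption retards both mechanisms: v_R = v/R = 0.1896 m/day, D_R = D/R = 0.01168 m²/day.
v_R·t = 0.1896 × 2500 = 474 m; 2√(D_R t) = 10.81 m; argument = (465 − 474)/10.81 = -0.8326.
C = C₀ × ½·erfc(-0.8326) = 2040 × 0.8805 = 1800 mg/L.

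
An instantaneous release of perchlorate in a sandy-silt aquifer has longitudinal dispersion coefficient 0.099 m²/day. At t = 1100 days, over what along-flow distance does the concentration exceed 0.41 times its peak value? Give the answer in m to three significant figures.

39.4 m

The plume is Gaussian with σ = √(2Dt) = √(2 × 0.099 × 1100) = 14.76 m.
C/C_peak = exp(−Δx²/(2σ²)) = 0.41 ⇒ Δx = σ·√(−2 ln 0.41) = 14.76 × 1.335 = 19.70 m.
Width = 2Δx = 39.4 m.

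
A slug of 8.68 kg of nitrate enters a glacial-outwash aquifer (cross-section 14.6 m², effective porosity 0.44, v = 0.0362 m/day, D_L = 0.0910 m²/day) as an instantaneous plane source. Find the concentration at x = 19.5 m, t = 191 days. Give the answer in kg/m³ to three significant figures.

0.00937 kg/m³

For an instantaneous plane source, C(x,t) = M/(n_e·A·√(4πDt)) · exp(−(x−vt)²/(4Dt)), with n_e·A the pore (flow) area.
Plume center vt = 0.0362 × 191 = 6.9142 m, so the well at 19.5 m is 12.5858 m downgradient of the peak.
√(4πDt) = 14.78 m, giving peak height M/(n_e·A·√(4πDt)) = 8.68/(0.44 × 14.6 × 14.78) = 0.09142 kg/m³.
(x−vt)²/(4Dt) = (12.5858)²/(4 × 0.0910 × 191) = 2.278; exp(−2.278) = 0.1025.
C = 0.09142 × 0.1025 = 0.00937 kg/m³.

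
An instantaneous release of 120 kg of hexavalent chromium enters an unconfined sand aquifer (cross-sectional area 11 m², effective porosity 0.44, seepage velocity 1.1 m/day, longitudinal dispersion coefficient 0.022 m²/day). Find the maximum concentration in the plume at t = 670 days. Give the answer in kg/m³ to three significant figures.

The peak of an instantaneous 1D plume sits at x = vt; there the Gaussian factor is 1 and C_max = M/(n_e·A·√(4πDt)), where n_e·A is the pore area the mass is dissolved in.
√(4πDt) = √(4π × 0.022 × 670) = 13.61 m, so C_max = 120/(0.44 × 11 × 13.61) = 1.82 kg/m³.

1.82 kg/m³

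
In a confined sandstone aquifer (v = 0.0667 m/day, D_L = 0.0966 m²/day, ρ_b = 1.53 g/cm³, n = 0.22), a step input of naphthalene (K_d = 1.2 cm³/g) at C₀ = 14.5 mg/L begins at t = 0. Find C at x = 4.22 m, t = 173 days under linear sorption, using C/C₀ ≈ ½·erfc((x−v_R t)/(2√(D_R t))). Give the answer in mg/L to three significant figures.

Retardation factor R = 1 + ρ_b·K_d/n = 1 + 1.53 × 1.2/0.22 = 9.345.
Sorption retards both mechanisms: v_R = v/R = 0.007138 m/day, D_R = D/R = 0.01034 m²/day.
v_R·t = 0.007138 × 173 = 1.234874 m; 2√(D_R t) = 2.675 m; argument = (4.22 − 1.234874)/2.675 = 1.116.
C = C₀ × ½·erfc(1.116) = 14.5 × 0.05725 = 0.830 mg/L.

0.830 mg/L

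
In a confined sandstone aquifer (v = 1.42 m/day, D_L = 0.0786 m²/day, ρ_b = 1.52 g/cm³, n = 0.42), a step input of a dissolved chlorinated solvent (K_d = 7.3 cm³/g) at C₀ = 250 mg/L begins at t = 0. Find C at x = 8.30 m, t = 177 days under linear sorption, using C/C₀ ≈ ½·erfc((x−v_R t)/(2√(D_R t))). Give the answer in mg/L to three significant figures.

201 mg/L

Retardation factor R = 1 + ρ_b·K_d/n = 1 + 1.52 × 7.3/0.42 = 27.42.
Sorption retards both mechanisms: v_R = v/R = 0.05179 m/day, D_R = D/R = 0.002867 m²/day.
v_R·t = 0.05179 × 177 = 9.16683 m; 2√(D_R t) = 1.425 m; argument = (8.30 − 9.16683)/1.425 = -0.6083.
C = C₀ × ½·erfc(-0.6083) = 250 × 0.8052 = 201 mg/L.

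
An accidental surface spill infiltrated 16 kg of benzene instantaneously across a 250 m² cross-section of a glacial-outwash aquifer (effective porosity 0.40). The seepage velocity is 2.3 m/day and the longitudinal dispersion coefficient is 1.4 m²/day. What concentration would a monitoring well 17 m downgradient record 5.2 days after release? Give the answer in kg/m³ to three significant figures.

0.00699 kg/m³

For an instantaneous plane source, C(x,t) = M/(n_e·A·√(4πDt)) · exp(−(x−vt)²/(4Dt)), with n_e·A the pore (flow) area.
Plume center vt = 2.3 × 5.2 = 11.96 m, so the well at 17 m is 5.04 m downgradient of the peak.
√(4πDt) = 9.565 m, giving peak height M/(n_e·A·√(4πDt)) = 16/(0.40 × 250 × 9.565) = 0.01673 kg/m³.
(x−vt)²/(4Dt) = (5.04)²/(4 × 1.4 × 5.2) = 0.8723; exp(−0.8723) = 0.4180.
C = 0.01673 × 0.4180 = 0.00699 kg/m³.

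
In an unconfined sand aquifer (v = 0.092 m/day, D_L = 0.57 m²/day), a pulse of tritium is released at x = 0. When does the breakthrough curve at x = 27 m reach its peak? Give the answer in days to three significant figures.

For the 1D instantaneous-source solution, setting ∂C/∂t = 0 at fixed x gives v²t² + 2Dt − x² = 0, so t = (√(D² + v²x²) − D)/v².
√(D² + v²x²) = √(0.57² + 0.092² × 27²) = 2.549; v² = 0.008464.
t = (2.549 − 0.57)/0.008464 = 234 days (vs. the pure-advection estimate x/v = 293 d).

234 days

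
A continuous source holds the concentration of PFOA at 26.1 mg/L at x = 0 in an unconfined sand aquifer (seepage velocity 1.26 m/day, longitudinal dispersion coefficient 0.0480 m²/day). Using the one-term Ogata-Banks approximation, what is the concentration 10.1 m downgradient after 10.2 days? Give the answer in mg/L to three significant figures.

For a continuous step input, C/C₀ ≈ ½·erfc((x−vt)/(2√(Dt))).
vt = 1.26 × 10.2 = 12.852 m and 2√(Dt) = 2√(0.0480 × 10.2) = 1.399 m.
Argument (x−vt)/(2√(Dt)) = (10.1 − 12.852)/1.399 = -1.967; ½·erfc(-1.967) = 0.9973.
C = 26.1 × 0.9973 = 26.0 mg/L.

26.0 mg/L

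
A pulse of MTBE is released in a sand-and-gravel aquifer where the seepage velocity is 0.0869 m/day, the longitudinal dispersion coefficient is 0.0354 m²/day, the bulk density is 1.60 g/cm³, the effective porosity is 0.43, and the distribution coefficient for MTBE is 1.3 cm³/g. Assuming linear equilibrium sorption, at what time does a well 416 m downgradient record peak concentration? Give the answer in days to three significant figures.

27900 days

Retardation factor R = 1 + ρ_b·K_d/n = 1 + 1.60 × 1.3/0.43 = 5.837.
Sorption retards both mechanisms: v_R = v/R = 0.01489 m/day, D_R = D/R = 0.006065 m²/day.
Peak time from v_R²t² + 2D_R t − x² = 0: t = (√(D_R² + v_R²x²) − D_R)/v_R².
√(D_R² + v_R²x²) = √(0.006065² + 0.01489² × 416²) = 6.194; v_R² = 0.0002217.
t = (6.194 − 0.006065)/0.0002217 = 27900 days.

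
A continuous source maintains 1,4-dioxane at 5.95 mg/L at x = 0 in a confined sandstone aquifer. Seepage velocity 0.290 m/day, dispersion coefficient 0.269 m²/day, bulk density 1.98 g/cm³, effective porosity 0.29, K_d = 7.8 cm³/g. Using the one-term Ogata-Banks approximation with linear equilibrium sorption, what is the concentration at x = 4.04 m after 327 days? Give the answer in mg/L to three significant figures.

0.604 mg/L

Retardation factor R = 1 + ρ_b·K_d/n = 1 + 1.98 × 7.8/0.29 = 54.26.
Sorption retards both mechanisms: v_R = v/R = 0.005345 m/day, D_R = D/R = 0.004958 m²/day.
v_R·t = 0.005345 × 327 = 1.747815 m; 2√(D_R t) = 2.547 m; argument = (4.04 − 1.747815)/2.547 = 0.9000.
C = C₀ × ½·erfc(0.9000) = 5.95 × 0.1015 = 0.604 mg/L.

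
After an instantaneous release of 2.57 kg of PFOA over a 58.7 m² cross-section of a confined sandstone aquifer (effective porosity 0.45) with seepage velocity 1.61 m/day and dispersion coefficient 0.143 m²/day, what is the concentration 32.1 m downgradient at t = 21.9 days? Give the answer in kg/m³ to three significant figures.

0.00699 kg/m³

For an instantaneous plane source, C(x,t) = M/(n_e·A·√(4πDt)) · exp(−(x−vt)²/(4Dt)), with n_e·A the pore (flow) area.
Plume center vt = 1.61 × 21.9 = 35.259 m, so the well at 32.1 m is 3.159 m upgradient of the peak.
√(4πDt) = 6.273 m, giving peak height M/(n_e·A·√(4πDt)) = 2.57/(0.45 × 58.7 × 6.273) = 0.01551 kg/m³.
(x−vt)²/(4Dt) = (-3.159)²/(4 × 0.143 × 21.9) = 0.7966; exp(−0.7966) = 0.4509.
C = 0.01551 × 0.4509 = 0.00699 kg/m³.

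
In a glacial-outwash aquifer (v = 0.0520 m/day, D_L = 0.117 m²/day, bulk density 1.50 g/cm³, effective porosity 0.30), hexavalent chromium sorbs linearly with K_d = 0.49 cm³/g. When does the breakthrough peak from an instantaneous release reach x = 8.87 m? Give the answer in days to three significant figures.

Retardation factor R = 1 + ρ_b·K_d/n = 1 + 1.50 × 0.49/0.30 = 3.450.
Sorption retards both mechanisms: v_R = v/R = 0.01507 m/day, D_R = D/R = 0.03391 m²/day.
Peak time from v_R²t² + 2D_R t − x² = 0: t = (√(D_R² + v_R²x²) − D_R)/v_R².
√(D_R² + v_R²x²) = √(0.03391² + 0.01507² × 8.87²) = 0.1379; v_R² = 0.0002271.
t = (0.1379 − 0.03391)/0.0002271 = 458 days.

458 days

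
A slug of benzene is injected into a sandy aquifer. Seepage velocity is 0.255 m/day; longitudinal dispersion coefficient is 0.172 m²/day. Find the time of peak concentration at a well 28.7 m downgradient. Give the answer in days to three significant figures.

110 days

For the 1D instantaneous-source solution, setting ∂C/∂t = 0 at fixed x gives v²t² + 2Dt − x² = 0, so t = (√(D² + v²x²) − D)/v².
√(D² + v²x²) = √(0.172² + 0.255² × 28.7²) = 7.321; v² = 0.065025.
t = (7.321 − 0.172)/0.065025 = 110 days (vs. the pure-advection estimate x/v = 113 d).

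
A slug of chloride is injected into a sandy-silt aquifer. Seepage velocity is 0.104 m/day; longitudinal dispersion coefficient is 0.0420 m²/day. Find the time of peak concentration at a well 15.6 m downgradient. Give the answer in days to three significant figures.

146 days

For the 1D instantaneous-source solution, setting ∂C/∂t = 0 at fixed x gives v²t² + 2Dt − x² = 0, so t = (√(D² + v²x²) − D)/v².
√(D² + v²x²) = √(0.0420² + 0.104² × 15.6²) = 1.623; v² = 0.010816.
t = (1.623 − 0.0420)/0.010816 = 146 days (vs. the pure-advection estimate x/v = 150 d).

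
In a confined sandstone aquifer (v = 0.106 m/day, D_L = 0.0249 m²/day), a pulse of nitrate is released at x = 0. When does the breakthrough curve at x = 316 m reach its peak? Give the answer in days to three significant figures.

For the 1D instantaneous-source solution, setting ∂C/∂t = 0 at fixed x gives v²t² + 2Dt − x² = 0, so t = (√(D² + v²x²) − D)/v².
√(D² + v²x²) = √(0.0249² + 0.106² × 316²) = 33.50; v² = 0.011236.
t = (33.50 − 0.0249)/0.011236 = 2980 days (vs. the pure-advection estimate x/v = 2980 d).

2980 days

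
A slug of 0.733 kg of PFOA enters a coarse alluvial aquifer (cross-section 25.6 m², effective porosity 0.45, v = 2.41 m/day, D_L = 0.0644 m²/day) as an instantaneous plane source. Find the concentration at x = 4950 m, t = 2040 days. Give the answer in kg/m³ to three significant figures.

For an instantaneous plane source, C(x,t) = M/(n_e·A·√(4πDt)) · exp(−(x−vt)²/(4Dt)), with n_e·A the pore (flow) area.
Plume center vt = 2.41 × 2040 = 4916.4 m, so the well at 4950 m is 33.6 m downgradient of the peak.
√(4πDt) = 40.63 m, giving peak height M/(n_e·A·√(4πDt)) = 0.733/(0.45 × 25.6 × 40.63) = 0.001566 kg/m³.
(x−vt)²/(4Dt) = (33.6)²/(4 × 0.0644 × 2040) = 2.148; exp(−2.148) = 0.1167.
C = 0.001566 × 0.1167 = 0.000183 kg/m³.

0.000183 kg/m³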